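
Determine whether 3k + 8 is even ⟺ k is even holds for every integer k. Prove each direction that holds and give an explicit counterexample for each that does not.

The biconditional holds.

[⇐] Suppose k is even; write k = 2j. Then 3k + 8 = 3·(2j) + 8 = 2·3j + 8, which is even.

[⇒] Suppose 3k + 8 is even. Since 3 is odd, 3k and k have the same parity, so 3k + 8 ≡ k + 8 (mod 2). As 8 is even, 3k + 8 is even exactly when k is even. Thus k is even.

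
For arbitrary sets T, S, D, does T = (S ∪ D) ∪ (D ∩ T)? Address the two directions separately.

(⊆) This inclusion fails. Take T = {1}, S = ∅, D = ∅; then 1 ∈ T but 1 ∉ (S ∪ D) ∪ (D ∩ T).

(⊇) This inclusion fails. Take T = ∅, S = {1}, D = ∅; then 1 ∈ (S ∪ D) ∪ (D ∩ T) but 1 ∉ T.

(⊆) fails and (⊇) fails.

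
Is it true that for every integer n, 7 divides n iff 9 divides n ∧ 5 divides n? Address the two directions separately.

(⇒) fails and (⇐) fails.

(⟹) This fails: take n = 7. Certainly 7 ∣ 7, but 9 ∤ 7.

(⟸) This fails: take n = 45. Both 9 ∣ 45 and 5 ∣ 45, yet 45 is not a multiple of 7 (since 45 = 6·7 + 3), so 7 ∤ 45.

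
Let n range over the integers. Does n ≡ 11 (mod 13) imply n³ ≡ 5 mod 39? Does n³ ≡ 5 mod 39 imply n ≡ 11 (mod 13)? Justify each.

(→) This fails: take n = 24. Then 24 ≡ 11 (mod 13), but 24³ = 13824 ≡ 18 (mod 39), not 5.

(←) This fails: take n = 8. Then 8³ = 512 ≡ 5 (mod 39), yet 8 ≡ 8 (mod 13), not 11.

Neither implication holds.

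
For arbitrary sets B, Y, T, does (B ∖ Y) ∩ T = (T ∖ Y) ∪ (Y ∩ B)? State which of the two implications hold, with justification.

Forward inclusion. Let x ∈ (B ∖ Y) ∩ T. Then x ∈ B ∩ T and x ∉ Y, from which x ∈ (T ∖ Y) ∪ (Y ∩ B).

Reverse inclusion. This inclusion fails. Take B = {1}, Y = {1}, T = ∅; then 1 ∈ (T ∖ Y) ∪ (Y ∩ B) but 1 ∉ (B ∖ Y) ∩ T.

Only the forward inclusion holds.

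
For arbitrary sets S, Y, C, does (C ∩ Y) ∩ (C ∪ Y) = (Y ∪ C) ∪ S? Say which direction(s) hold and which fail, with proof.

(⊆) holds; (⊇) fails.

Forward inclusion. Let x ∈ (C ∩ Y) ∩ (C ∪ Y). Then either x ∈ Y ∩ C and x ∉ S; or x ∈ S ∩ Y ∩ C. In each case x ∈ (Y ∪ C) ∪ S, so (C ∩ Y) ∩ (C ∪ Y) ⊆ (Y ∪ C) ∪ S.

Reverse inclusion. This inclusion fails. Take S = {1}, Y = ∅, C = ∅; then 1 ∈ (Y ∪ C) ∪ S but 1 ∉ (C ∩ Y) ∩ (C ∪ Y).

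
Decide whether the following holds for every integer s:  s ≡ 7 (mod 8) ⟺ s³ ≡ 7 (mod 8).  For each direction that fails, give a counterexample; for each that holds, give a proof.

Equivalent; both directions hold.

(⇒) Suppose s ≡ 7 (mod 8). Write s = 8j + 7. Then (8j + 7)³ = 512j³ + 1344j² + 1176j + 343 = 8(64j³ + 168j² + 147j + 42) + 7, so s³ ≡ 7 (mod 8).

(⇐) For the converse, argue contrapositively. If s ≢ 7 (mod 8), then s is congruent to one of 0, 1, 2, 3, 4, 5, 6 modulo 8, and these give s³ ≡ 0, 1, 0, 3, 0, 5, 0 respectively — never 7.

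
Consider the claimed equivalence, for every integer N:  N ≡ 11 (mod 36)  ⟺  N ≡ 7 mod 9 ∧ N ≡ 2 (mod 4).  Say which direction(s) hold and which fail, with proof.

(⇒) fails and (⇐) fails.

(⇒) This fails: N = 11 gives 11 ≡ 11 (mod 36) but 11 ≡ 2 (mod 9), so the conjunction on the right does not hold.

(⇐) This fails: N = 34 satisfies both congruences on the right (34 ≡ 7 mod 9 and 34 ≡ 2 mod 4) yet 34 ≡ 34 (mod 36), not 11.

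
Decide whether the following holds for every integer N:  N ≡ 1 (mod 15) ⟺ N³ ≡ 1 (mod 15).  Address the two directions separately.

(⟹) Suppose N ≡ 1 (mod 15). Write N = 15j + 1. Then (15j + 1)³ = 3375j³ + 675j² + 45j + 1 = 15(225j³ + 45j² + 3j) + 1, so N³ ≡ 1 (mod 15).

(⟸) Conversely, suppose N³ ≡ 1 (mod 15). The only residue r in {0, …, 14} with r³ ≡ 1 (mod 15) is r = 1, so N ≡ 1 (mod 15).

Both implications hold.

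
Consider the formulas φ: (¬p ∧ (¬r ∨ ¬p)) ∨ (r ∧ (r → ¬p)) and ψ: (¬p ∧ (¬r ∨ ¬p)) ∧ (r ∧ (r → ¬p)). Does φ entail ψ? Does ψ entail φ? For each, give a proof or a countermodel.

Converse. Assume the antecedent. If r is true, the antecedent forces (r = T, p = F), and the consequent holds there. If r is false, the antecedent cannot hold. Either way the consequent holds.

Forward direction. This fails. Under r = F, p = F, the left side is true but the right side is false.

Not equivalent: only (⇐) holds.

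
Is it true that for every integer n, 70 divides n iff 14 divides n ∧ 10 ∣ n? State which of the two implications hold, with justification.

Forward direction. If 70 ∣ n, write n = 70q. Since 70 = 5·14, n = 14·(5q), so 14 ∣ n; and since 70 = 7·10, n = 10·(7q), so 10 ∣ n.

Converse. Suppose 14 ∣ n and 10 ∣ n. Any common multiple of 14 and 10 is a multiple of their lcm; here lcm(14, 10) = 14·10/gcd(14, 10) = 140/2 = 70, so 70 ∣ n.

The biconditional holds.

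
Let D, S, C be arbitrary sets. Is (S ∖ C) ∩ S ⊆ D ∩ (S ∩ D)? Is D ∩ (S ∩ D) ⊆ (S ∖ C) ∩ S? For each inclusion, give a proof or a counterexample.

(⊆) This inclusion fails. Take D = ∅, S = {1}, C = ∅; then 1 ∈ (S ∖ C) ∩ S but 1 ∉ D ∩ (S ∩ D).

(⊇) This inclusion fails. Take D = {1}, S = {1}, C = {1}; then 1 ∈ D ∩ (S ∩ D) but 1 ∉ (S ∖ C) ∩ S.

Both inclusions fail.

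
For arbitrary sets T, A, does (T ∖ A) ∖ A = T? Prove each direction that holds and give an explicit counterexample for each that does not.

Forward inclusion. Let x ∈ (T ∖ A) ∖ A. Then x ∈ T and x ∉ A, from which x ∈ T.

Reverse inclusion. This inclusion fails. Take T = {1}, A = {1}; then 1 ∈ T but 1 ∉ (T ∖ A) ∖ A.

The sets are not equal: only the forward inclusion holds.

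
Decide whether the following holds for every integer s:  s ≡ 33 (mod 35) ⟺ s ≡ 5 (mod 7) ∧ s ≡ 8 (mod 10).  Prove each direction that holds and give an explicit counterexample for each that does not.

Only the converse holds.

[⇒] This fails: s = 33 gives 33 ≡ 33 (mod 35) but 33 ≡ 3 (mod 10), so the conjunction on the right does not hold.

[⇐] Conversely, if s ≡ 5 (mod 7) and s ≡ 8 (mod 10), then by the Chinese remainder theorem s ≡ 68 (mod 70). Since 68 ≡ 33 (mod 35) and 35 ∣ 70, we get s ≡ 33 (mod 35).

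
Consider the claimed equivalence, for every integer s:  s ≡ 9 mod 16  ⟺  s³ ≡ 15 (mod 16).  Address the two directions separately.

Both directions fail.

[⇒] This fails: take s = 9. Then 9 ≡ 9 (mod 16), but 9³ = 729 ≡ 9 (mod 16), not 15.

[⇐] This fails: take s = 15. Then 15³ = 3375 ≡ 15 (mod 16), yet 15 ≡ 15 (mod 16), not 9.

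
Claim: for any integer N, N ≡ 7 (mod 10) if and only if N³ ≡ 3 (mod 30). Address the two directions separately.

(←) The residues r modulo 30 with r³ ≡ 3 (mod 30) are exactly {27}, and each is ≡ 7 (mod 10).

(→) This fails: take N = 7. Then 7 ≡ 7 (mod 10), but 7³ = 343 ≡ 13 (mod 30), not 3.

(⇒) fails; (⇐) holds.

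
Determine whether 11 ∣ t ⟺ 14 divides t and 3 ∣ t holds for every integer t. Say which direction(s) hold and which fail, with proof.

Neither implication holds.

(⟹) This fails: take t = 11. Certainly 11 ∣ 11, but 14 ∤ 11.

(⟸) This fails: take t = 42. Both 14 ∣ 42 and 3 ∣ 42, yet 42 is not a multiple of 11 (since 42 = 3·11 + 9), so 11 ∤ 42.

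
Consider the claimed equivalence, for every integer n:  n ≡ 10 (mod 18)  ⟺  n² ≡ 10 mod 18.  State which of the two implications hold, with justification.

Only the forward direction holds.

Forward direction. Suppose n ≡ 10 (mod 18). Write n = 18j + 10. Then (18j + 10)² = 324j² + 360j + 100 = 18(18j² + 20j + 5) + 10, so n² ≡ 10 (mod 18).

Converse. This fails: take n = 8. Then 8² = 64 ≡ 10 (mod 18), yet 8 ≡ 8 (mod 18), not 10.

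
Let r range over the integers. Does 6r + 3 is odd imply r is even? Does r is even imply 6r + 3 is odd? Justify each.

Not equivalent: only (⇐) holds.

Forward direction. This fails: take r = 5. Then 6r + 3 = 33, which is odd, yet r = 5 is odd, not even.

Converse. Suppose r is even. Since 6 is even, 6r is even for every r, so 6r + 3 has the same parity as 3, which is odd. Hence 6r + 3 is odd.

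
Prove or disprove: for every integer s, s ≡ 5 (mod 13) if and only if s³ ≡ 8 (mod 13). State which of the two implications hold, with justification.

(→) Suppose s ≡ 5 (mod 13). Write s = 13j + 5. Then (13j + 5)³ = 2197j³ + 2535j² + 975j + 125 = 13(169j³ + 195j² + 75j + 9) + 8, so s³ ≡ 8 (mod 13).

(←) This fails: take s = 2. Then 2³ = 8 ≡ 8 (mod 13), yet 2 ≡ 2 (mod 13), not 5.

Not equivalent: only (⇒) holds.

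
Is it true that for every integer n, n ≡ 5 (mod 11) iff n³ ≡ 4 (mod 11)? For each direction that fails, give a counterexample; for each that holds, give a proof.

Converse. Suppose n³ ≡ 4 (mod 11). The only residue r in {0, …, 10} with r³ ≡ 4 (mod 11) is r = 5, so n ≡ 5 (mod 11).

Forward direction. Suppose n ≡ 5 (mod 11). Write n = 11j + 5. Then (11j + 5)³ = 1331j³ + 1815j² + 825j + 125 = 11(121j³ + 165j² + 75j + 11) + 4, so n³ ≡ 4 (mod 11).

Both directions hold.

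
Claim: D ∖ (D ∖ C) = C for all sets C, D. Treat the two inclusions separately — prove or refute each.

Only the forward inclusion holds.

(⟹) Let x ∈ D ∖ (D ∖ C). Then x ∈ C ∩ D, from which x ∈ C.

(⟸) This inclusion fails. Take C = {1}, D = ∅; then 1 ∈ C but 1 ∉ D ∖ (D ∖ C).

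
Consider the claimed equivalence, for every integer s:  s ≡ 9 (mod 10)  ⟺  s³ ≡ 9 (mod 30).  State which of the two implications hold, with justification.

(⟹) This fails: take s = 19. Then 19 ≡ 9 (mod 10), but 19³ = 6859 ≡ 19 (mod 30), not 9.

(⟸) Conversely, the residues r modulo 30 with r³ ≡ 9 (mod 30) are exactly {9}, and each is ≡ 9 (mod 10).

Only the reverse direction holds.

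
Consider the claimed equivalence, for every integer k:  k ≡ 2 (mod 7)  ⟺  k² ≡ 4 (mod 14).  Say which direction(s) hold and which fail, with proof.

(⇒) This fails: take k = 9. Then 9 ≡ 2 (mod 7), but 9² = 81 ≡ 11 (mod 14), not 4.

(⇐) This fails: take k = 12. Then 12² = 144 ≡ 4 (mod 14), yet 12 ≡ 5 (mod 7), not 2.

Neither implication holds.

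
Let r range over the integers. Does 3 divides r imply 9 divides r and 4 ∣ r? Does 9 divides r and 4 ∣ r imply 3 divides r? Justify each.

[⇒] This fails: take r = 3. Certainly 3 ∣ 3, but 9 ∤ 3.

[⇐] Suppose 9 ∣ r and 4 ∣ r. Any common multiple of 9 and 4 is a multiple of their lcm; here gcd(9, 4) = 1, so lcm(9, 4) = 9·4 = 36, so 36 ∣ r. Since 3 ∣ 36, it follows that 3 ∣ r.

Only the converse holds.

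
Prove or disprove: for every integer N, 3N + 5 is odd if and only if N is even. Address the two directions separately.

The biconditional holds.

(⟹) Suppose 3N + 5 is odd. Since 3 is odd, 3N and N have the same parity, so 3N + 5 ≡ N + 5 (mod 2). As 5 is odd, 3N + 5 is odd exactly when N is even. Thus N is even.

(⟸) Conversely, suppose N is even; write N = 2j. Then 3N + 5 = 3·(2j) + 5 = 2·3j + 5, which is odd.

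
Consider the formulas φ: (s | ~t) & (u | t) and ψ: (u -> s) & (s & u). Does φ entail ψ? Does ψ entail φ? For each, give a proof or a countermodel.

(⇒) This fails. Under t = T, s = T, u = F, the left side is true but the right side is false.

(⇐) Assume the antecedent. If t is true, the antecedent forces (t = T, s = T, u = T), and (s | ~t) & (u | t) holds there. If t is false, the antecedent forces (t = F, s = T, u = T), and (s | ~t) & (u | t) holds there. Either way (s | ~t) & (u | t) holds.

The forward direction fails; the converse holds.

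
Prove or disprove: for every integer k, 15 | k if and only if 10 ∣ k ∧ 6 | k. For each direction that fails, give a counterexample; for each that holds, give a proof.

(⇒) fails; (⇐) holds.

[⇒] This fails: take k = 15. Certainly 15 ∣ 15, but 10 ∤ 15.

[⇐] Suppose 10 ∣ k and 6 ∣ k. Any common multiple of 10 and 6 is a multiple of their lcm; here lcm(10, 6) = 10·6/gcd(10, 6) = 60/2 = 30, so 30 ∣ k. Since 15 ∣ 30, it follows that 15 ∣ k.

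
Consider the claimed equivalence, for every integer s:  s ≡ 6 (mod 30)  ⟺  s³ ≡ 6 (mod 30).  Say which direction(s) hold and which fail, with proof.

(⟹) Suppose s ≡ 6 (mod 30). Write s = 30j + 6. Then (30j + 6)³ = 27000j³ + 16200j² + 3240j + 216 = 30(900j³ + 540j² + 108j + 7) + 6, so s³ ≡ 6 (mod 30).

(⟸) Conversely, suppose s³ ≡ 6 (mod 30). The only residue r in {0, …, 29} with r³ ≡ 6 (mod 30) is r = 6, so s ≡ 6 (mod 30).

Both directions hold; the statement is true.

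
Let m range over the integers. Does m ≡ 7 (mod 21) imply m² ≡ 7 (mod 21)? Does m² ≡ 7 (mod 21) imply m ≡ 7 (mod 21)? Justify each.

Converse. This fails: take m = 14. Then 14² = 196 ≡ 7 (mod 21), yet 14 ≡ 14 (mod 21), not 7.

Forward direction. Suppose m ≡ 7 (mod 21). Write m = 21j + 7. Then (21j + 7)² = 441j² + 294j + 49 = 21(21j² + 14j + 2) + 7, so m² ≡ 7 (mod 21).

Only the forward direction holds.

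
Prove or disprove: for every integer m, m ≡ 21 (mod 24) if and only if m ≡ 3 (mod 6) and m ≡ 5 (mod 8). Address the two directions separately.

The biconditional holds.

(⇒) Suppose m ≡ 21 (mod 24); write m = 24j + 21. Since 6 ∣ 24, reducing mod 6 gives m ≡ 21 ≡ 3 (mod 6); since 8 ∣ 24, reducing mod 8 gives m ≡ 21 ≡ 5 (mod 8).

(⇐) Conversely, if m ≡ 3 (mod 6) and m ≡ 5 (mod 8), then by the Chinese remainder theorem m ≡ 21 (mod 24). This is exactly m ≡ 21 (mod 24).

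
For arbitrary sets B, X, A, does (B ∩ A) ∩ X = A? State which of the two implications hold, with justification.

(⊆) Let x ∈ (B ∩ A) ∩ X. Then x ∈ B ∩ X ∩ A, from which x ∈ A.

(⊇) This inclusion fails. Take B = ∅, X = ∅, A = {1}; then 1 ∈ A but 1 ∉ (B ∩ A) ∩ X.

(⊆) holds; (⊇) fails.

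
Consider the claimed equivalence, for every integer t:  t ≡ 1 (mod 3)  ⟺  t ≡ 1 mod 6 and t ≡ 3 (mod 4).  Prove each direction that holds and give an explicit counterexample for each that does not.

[⇒] This fails: t = 1 gives 1 ≡ 1 (mod 3) but 1 ≡ 1 (mod 4), so the conjunction on the right does not hold.

[⇐] Conversely, if t ≡ 1 (mod 6) and t ≡ 3 (mod 4), then by the Chinese remainder theorem t ≡ 7 (mod 12). Since 7 ≡ 1 (mod 3) and 3 ∣ 12, we get t ≡ 1 (mod 3).

(⇒) fails; (⇐) holds.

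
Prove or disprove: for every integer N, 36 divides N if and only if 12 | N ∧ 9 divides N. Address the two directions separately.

(→) If 36 ∣ N, write N = 36q. Since 36 = 3·12, N = 12·(3q), so 12 ∣ N; and since 36 = 4·9, N = 9·(4q), so 9 ∣ N.

(←) Suppose 12 ∣ N and 9 ∣ N. Any common multiple of 12 and 9 is a multiple of their lcm; here lcm(12, 9) = 12·9/gcd(12, 9) = 108/3 = 36, so 36 ∣ N.

Both directions hold.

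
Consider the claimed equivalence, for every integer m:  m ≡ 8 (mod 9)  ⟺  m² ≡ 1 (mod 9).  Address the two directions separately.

Only the forward implication holds.

Forward direction. Suppose m ≡ 8 (mod 9). Write m = 9j + 8. Then (9j + 8)² = 81j² + 144j + 64 = 9(9j² + 16j + 7) + 1, so m² ≡ 1 (mod 9).

Converse. This fails: take m = 1. Then 1² = 1 ≡ 1 (mod 9), yet 1 ≡ 1 (mod 9), not 8.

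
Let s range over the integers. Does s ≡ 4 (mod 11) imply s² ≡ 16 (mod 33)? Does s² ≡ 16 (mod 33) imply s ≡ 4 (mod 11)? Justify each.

Both directions fail.

(→) This fails: take s = 15. Then 15 ≡ 4 (mod 11), but 15² = 225 ≡ 27 (mod 33), not 16.

(←) This fails: take s = 7. Then 7² = 49 ≡ 16 (mod 33), yet 7 ≡ 7 (mod 11), not 4.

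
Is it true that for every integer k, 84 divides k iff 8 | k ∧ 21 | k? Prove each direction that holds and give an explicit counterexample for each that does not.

(⇒) fails; (⇐) holds.

Forward direction. This fails: take k = 84. Certainly 84 ∣ 84, but 8 ∤ 84.

Converse. Suppose 8 ∣ k and 21 ∣ k. Any common multiple of 8 and 21 is a multiple of their lcm; here gcd(8, 21) = 1, so lcm(8, 21) = 8·21 = 168, so 168 ∣ k. Since 84 ∣ 168, it follows that 84 ∣ k.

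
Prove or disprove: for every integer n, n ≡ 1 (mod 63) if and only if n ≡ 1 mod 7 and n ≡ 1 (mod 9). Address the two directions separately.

(⇒) Suppose n ≡ 1 (mod 63); write n = 63j + 1. Since 7 ∣ 63, reducing mod 7 gives n ≡ 1 (mod 7); since 9 ∣ 63, reducing mod 9 gives n ≡ 1 (mod 9).

(⇐) Conversely, if n ≡ 1 (mod 7) and n ≡ 1 (mod 9), then by the Chinese remainder theorem n ≡ 1 (mod 63). This is exactly n ≡ 1 (mod 63).

The biconditional holds.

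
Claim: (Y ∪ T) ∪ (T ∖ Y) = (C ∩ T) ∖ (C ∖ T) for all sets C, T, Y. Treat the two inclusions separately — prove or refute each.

(⊆) fails; (⊇) holds.

(⊇) Let x ∈ (C ∩ T) ∖ (C ∖ T). Then either x ∈ C ∩ T and x ∉ Y; or x ∈ C ∩ T ∩ Y. In each case x ∈ (Y ∪ T) ∪ (T ∖ Y), so (C ∩ T) ∖ (C ∖ T) ⊆ (Y ∪ T) ∪ (T ∖ Y).

(⊆) This inclusion fails. Take C = ∅, T = {1}, Y = ∅; then 1 ∈ (Y ∪ T) ∪ (T ∖ Y) but 1 ∉ (C ∩ T) ∖ (C ∖ T).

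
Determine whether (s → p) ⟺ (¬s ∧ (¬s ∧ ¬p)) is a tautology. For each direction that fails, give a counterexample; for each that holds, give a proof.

(→) This fails. Under s = F, p = T, the left side is true but the right side is false.

(←) Assume the antecedent. If s is true, the antecedent cannot hold. If s is false, s → p reduces to true regardless of the other variables. Either way s → p holds.

Only the reverse direction holds.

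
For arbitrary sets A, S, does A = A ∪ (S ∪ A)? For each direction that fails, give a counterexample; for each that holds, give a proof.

(⊆) Let x ∈ A. Then either x ∈ A and x ∉ S; or x ∈ A ∩ S. In each case x ∈ A ∪ (S ∪ A), so A ⊆ A ∪ (S ∪ A).

(⊇) This inclusion fails. Take A = ∅, S = {1}; then 1 ∈ A ∪ (S ∪ A) but 1 ∉ A.

Only the forward inclusion holds.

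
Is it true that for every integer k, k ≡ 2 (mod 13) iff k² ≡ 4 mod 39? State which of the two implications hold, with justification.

Neither implication holds.

[⇒] This fails: take k = 15. Then 15 ≡ 2 (mod 13), but 15² = 225 ≡ 30 (mod 39), not 4.

[⇐] This fails: take k = 11. Then 11² = 121 ≡ 4 (mod 39), yet 11 ≡ 11 (mod 13), not 2.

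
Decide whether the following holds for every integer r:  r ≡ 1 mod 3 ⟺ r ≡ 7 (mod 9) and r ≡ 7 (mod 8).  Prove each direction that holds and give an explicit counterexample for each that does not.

Not equivalent: only (⇐) holds.

(→) This fails: r = 1 gives 1 ≡ 1 (mod 3) but 1 ≡ 1 (mod 9), so the conjunction on the right does not hold.

(←) Conversely, if r ≡ 7 (mod 9) and r ≡ 7 (mod 8), then by the Chinese remainder theorem r ≡ 7 (mod 72). Since 7 ≡ 1 (mod 3) and 3 ∣ 72, we get r ≡ 1 (mod 3).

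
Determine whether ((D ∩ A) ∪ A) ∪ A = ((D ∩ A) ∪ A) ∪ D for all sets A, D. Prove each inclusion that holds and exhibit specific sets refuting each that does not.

Only the forward inclusion holds.

(⊆) Let x ∈ ((D ∩ A) ∪ A) ∪ A. Then either x ∈ A and x ∉ D; or x ∈ A ∩ D. In each case x ∈ ((D ∩ A) ∪ A) ∪ D, so ((D ∩ A) ∪ A) ∪ A ⊆ ((D ∩ A) ∪ A) ∪ D.

(⊇) This inclusion fails. Take A = ∅, D = {1}; then 1 ∈ ((D ∩ A) ∪ A) ∪ D but 1 ∉ ((D ∩ A) ∪ A) ∪ A.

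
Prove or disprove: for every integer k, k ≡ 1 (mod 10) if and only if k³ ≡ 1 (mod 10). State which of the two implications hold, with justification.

Both directions hold; the statement is true.

(→) Suppose k ≡ 1 (mod 10). Write k = 10j + 1. Then (10j + 1)³ = 1000j³ + 300j² + 30j + 1 = 10(100j³ + 30j² + 3j) + 1, so k³ ≡ 1 (mod 10).

(←) For the converse, argue contrapositively. If k ≢ 1 (mod 10), then k is congruent to one of 0, 2, 3, 4, 5, 6, 7, 8, 9 modulo 10, and these give k³ ≡ 0, 8, 7, 4, 5, 6, 3, 2, 9 respectively — never 1.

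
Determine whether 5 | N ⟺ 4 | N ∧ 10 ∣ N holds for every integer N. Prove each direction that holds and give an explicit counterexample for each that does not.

Only the reverse direction holds.

(⇒) This fails: take N = 5. Certainly 5 ∣ 5, but 4 ∤ 5.

(⇐) Suppose 4 ∣ N and 10 ∣ N. Any common multiple of 4 and 10 is a multiple of their lcm; here lcm(4, 10) = 4·10/gcd(4, 10) = 40/2 = 20, so 20 ∣ N. Since 5 ∣ 20, it follows that 5 ∣ N.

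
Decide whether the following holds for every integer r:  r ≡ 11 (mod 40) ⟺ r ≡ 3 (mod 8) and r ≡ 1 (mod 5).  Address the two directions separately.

(⟹) Suppose r ≡ 11 (mod 40); write r = 40j + 11. Since 8 ∣ 40, reducing mod 8 gives r ≡ 11 ≡ 3 (mod 8); since 5 ∣ 40, reducing mod 5 gives r ≡ 11 ≡ 1 (mod 5).

(⟸) Conversely, if r ≡ 3 (mod 8) and r ≡ 1 (mod 5), then by the Chinese remainder theorem r ≡ 11 (mod 40). This is exactly r ≡ 11 (mod 40).

Both implications hold.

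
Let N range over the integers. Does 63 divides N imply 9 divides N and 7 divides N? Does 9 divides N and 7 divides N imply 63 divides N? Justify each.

The biconditional holds.

(⇐) Suppose 9 ∣ N and 7 ∣ N. Any common multiple of 9 and 7 is a multiple of their lcm; here gcd(9, 7) = 1, so lcm(9, 7) = 9·7 = 63, so 63 ∣ N.

(⇒) If 63 ∣ N, write N = 63q. Since 63 = 7·9, N = 9·(7q), so 9 ∣ N; and since 63 = 9·7, N = 7·(9q), so 7 ∣ N.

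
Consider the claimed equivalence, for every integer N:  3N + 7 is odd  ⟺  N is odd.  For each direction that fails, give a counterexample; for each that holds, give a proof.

Neither implication holds.

(⟹) This fails: N = 4 gives 3N + 7 = 19, which is odd, but 4 is even, not odd.

(⟸) This also fails: N = 5 is odd, but 3N + 7 = 22 is even, not odd.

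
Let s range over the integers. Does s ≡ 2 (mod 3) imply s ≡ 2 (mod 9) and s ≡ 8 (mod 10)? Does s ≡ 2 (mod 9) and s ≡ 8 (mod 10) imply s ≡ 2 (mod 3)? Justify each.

Forward direction. This fails: s = 2 gives 2 ≡ 2 (mod 3) but 2 ≡ 2 (mod 10), so the conjunction on the right does not hold.

Converse. If s ≡ 2 (mod 9) and s ≡ 8 (mod 10), then by the Chinese remainder theorem s ≡ 38 (mod 90). Since 38 ≡ 2 (mod 3) and 3 ∣ 90, we get s ≡ 2 (mod 3).

Not equivalent: only (⇐) holds.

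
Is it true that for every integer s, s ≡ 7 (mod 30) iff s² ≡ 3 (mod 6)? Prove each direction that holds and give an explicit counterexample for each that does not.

(⇒) fails and (⇐) fails.

(⟹) This fails: take s = 7. Then 7 ≡ 7 (mod 30), but 7² = 49 ≡ 1 (mod 6), not 3.

(⟸) This fails: take s = 3. Then 3² = 9 ≡ 3 (mod 6), yet 3 ≡ 3 (mod 30), not 7.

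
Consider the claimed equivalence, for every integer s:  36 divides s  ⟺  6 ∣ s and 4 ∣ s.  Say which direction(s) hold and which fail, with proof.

The forward direction holds; the converse fails.

[⇒] If 36 ∣ s, write s = 36q. Since 36 = 6·6, s = 6·(6q), so 6 ∣ s; and since 36 = 9·4, s = 4·(9q), so 4 ∣ s.

[⇐] This fails: take s = 12. Both 6 ∣ 12 and 4 ∣ 12, yet 12 is not a multiple of 36 (since 12 = 0·36 + 12), so 36 ∤ 12.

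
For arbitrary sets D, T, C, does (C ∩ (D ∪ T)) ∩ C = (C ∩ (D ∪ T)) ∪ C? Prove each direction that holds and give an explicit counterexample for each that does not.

Forward inclusion. Let x ∈ (C ∩ (D ∪ T)) ∩ C. Then either x ∈ D ∩ C and x ∉ T; or x ∈ T ∩ C and x ∉ D; or x ∈ D ∩ T ∩ C. In each case x ∈ (C ∩ (D ∪ T)) ∪ C, so (C ∩ (D ∪ T)) ∩ C ⊆ (C ∩ (D ∪ T)) ∪ C.

Reverse inclusion. This inclusion fails. Take D = ∅, T = ∅, C = {1}; then 1 ∈ (C ∩ (D ∪ T)) ∪ C but 1 ∉ (C ∩ (D ∪ T)) ∩ C.

Only the forward inclusion holds.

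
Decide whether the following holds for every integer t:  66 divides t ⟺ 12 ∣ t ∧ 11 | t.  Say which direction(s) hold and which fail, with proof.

Only the reverse direction holds.

(⇒) This fails: take t = 66. Certainly 66 ∣ 66, but 12 ∤ 66.

(⇐) Suppose 12 ∣ t and 11 ∣ t. Any common multiple of 12 and 11 is a multiple of their lcm; here gcd(12, 11) = 1, so lcm(12, 11) = 12·11 = 132, so 132 ∣ t. Since 66 ∣ 132, it follows that 66 ∣ t.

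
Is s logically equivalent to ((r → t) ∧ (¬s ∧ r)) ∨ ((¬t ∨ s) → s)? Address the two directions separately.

(→) Assume the antecedent. If r is true, the antecedent forces (r = T, t = F, s = T) or (r = T, t = T, s = T), and the consequent holds there. If r is false, the antecedent forces (r = F, t = F, s = T) or (r = F, t = T, s = T), and the consequent holds there. Either way the consequent holds.

(←) This fails. Under r = F, t = T, s = F, the left side is false but the right side is true.

Only the forward implication holds.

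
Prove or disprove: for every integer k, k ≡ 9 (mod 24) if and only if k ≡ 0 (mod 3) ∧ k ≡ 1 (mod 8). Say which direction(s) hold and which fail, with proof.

[⇒] Suppose k ≡ 9 (mod 24); write k = 24j + 9. Since 3 ∣ 24, reducing mod 3 gives k ≡ 9 ≡ 0 (mod 3); since 8 ∣ 24, reducing mod 8 gives k ≡ 9 ≡ 1 (mod 8).

[⇐] Conversely, if k ≡ 0 (mod 3) and k ≡ 1 (mod 8), then by the Chinese remainder theorem k ≡ 9 (mod 24). This is exactly k ≡ 9 (mod 24).

The biconditional holds.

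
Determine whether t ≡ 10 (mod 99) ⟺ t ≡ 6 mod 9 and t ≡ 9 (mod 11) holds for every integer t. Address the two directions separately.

(⇒) This fails: t = 10 gives 10 ≡ 10 (mod 99) but 10 ≡ 1 (mod 9), so the conjunction on the right does not hold.

(⇐) This fails: t = 42 satisfies both congruences on the right (42 ≡ 6 mod 9 and 42 ≡ 9 mod 11) yet 42 ≡ 42 (mod 99), not 10.

Neither implication holds.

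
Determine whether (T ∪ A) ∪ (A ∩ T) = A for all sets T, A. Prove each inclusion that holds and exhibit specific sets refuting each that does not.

Only the reverse inclusion holds.

Forward inclusion. This inclusion fails. Take T = {1}, A = ∅; then 1 ∈ (T ∪ A) ∪ (A ∩ T) but 1 ∉ A.

Reverse inclusion. Let x ∈ A. Then either x ∈ A and x ∉ T; or x ∈ T ∩ A. In each case x ∈ (T ∪ A) ∪ (A ∩ T), so A ⊆ (T ∪ A) ∪ (A ∩ T).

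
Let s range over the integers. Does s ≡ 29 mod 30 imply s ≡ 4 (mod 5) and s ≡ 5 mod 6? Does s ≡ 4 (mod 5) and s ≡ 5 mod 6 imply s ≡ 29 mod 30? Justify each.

Both directions hold.

[⇒] Suppose s ≡ 29 (mod 30); write s = 30j + 29. Since 5 ∣ 30, reducing mod 5 gives s ≡ 29 ≡ 4 (mod 5); since 6 ∣ 30, reducing mod 6 gives s ≡ 29 ≡ 5 (mod 6).

[⇐] Conversely, if s ≡ 4 (mod 5) and s ≡ 5 (mod 6), then by the Chinese remainder theorem s ≡ 29 (mod 30). This is exactly s ≡ 29 (mod 30).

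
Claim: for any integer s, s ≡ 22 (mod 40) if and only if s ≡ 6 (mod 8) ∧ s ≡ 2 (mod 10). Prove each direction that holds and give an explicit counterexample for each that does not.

Both directions hold.

(→) Suppose s ≡ 22 (mod 40); write s = 40j + 22. Since 8 ∣ 40, reducing mod 8 gives s ≡ 22 ≡ 6 (mod 8); since 10 ∣ 40, reducing mod 10 gives s ≡ 22 ≡ 2 (mod 10).

(←) Conversely, if s ≡ 6 (mod 8) and s ≡ 2 (mod 10), then by the Chinese remainder theorem s ≡ 22 (mod 40). This is exactly s ≡ 22 (mod 40).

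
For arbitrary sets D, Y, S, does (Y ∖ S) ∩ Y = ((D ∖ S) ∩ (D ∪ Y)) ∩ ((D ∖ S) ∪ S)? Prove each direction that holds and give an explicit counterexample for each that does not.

(⊆) fails and (⊇) fails.

Forward inclusion. This inclusion fails. Take D = ∅, Y = {1}, S = ∅; then 1 ∈ (Y ∖ S) ∩ Y but 1 ∉ ((D ∖ S) ∩ (D ∪ Y)) ∩ ((D ∖ S) ∪ S).

Reverse inclusion. This inclusion fails. Take D = {1}, Y = ∅, S = ∅; then 1 ∈ ((D ∖ S) ∩ (D ∪ Y)) ∩ ((D ∖ S) ∪ S) but 1 ∉ (Y ∖ S) ∩ Y.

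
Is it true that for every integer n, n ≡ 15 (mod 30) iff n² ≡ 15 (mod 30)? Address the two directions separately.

(⇒) Suppose n ≡ 15 (mod 30). Write n = 30j + 15. Then (30j + 15)² = 900j² + 900j + 225 = 30(30j² + 30j + 7) + 15, so n² ≡ 15 (mod 30).

(⇐) Conversely, suppose n² ≡ 15 (mod 30). The only residue r in {0, …, 29} with r² ≡ 15 (mod 30) is r = 15, so n ≡ 15 (mod 30).

Both implications hold.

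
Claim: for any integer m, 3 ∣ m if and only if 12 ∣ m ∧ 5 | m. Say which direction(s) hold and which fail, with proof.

(⇒) This fails: take m = 3. Certainly 3 ∣ 3, but 12 ∤ 3.

(⇐) Suppose 12 ∣ m and 5 ∣ m. Any common multiple of 12 and 5 is a multiple of their lcm; here gcd(12, 5) = 1, so lcm(12, 5) = 12·5 = 60, so 60 ∣ m. Since 3 ∣ 60, it follows that 3 ∣ m.

Not equivalent: only (⇐) holds.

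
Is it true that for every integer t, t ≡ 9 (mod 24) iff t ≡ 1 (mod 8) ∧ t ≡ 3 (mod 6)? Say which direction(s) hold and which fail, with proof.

Both implications hold.

(⇐) If t ≡ 1 (mod 8) and t ≡ 3 (mod 6), then by the Chinese remainder theorem t ≡ 9 (mod 24). This is exactly t ≡ 9 (mod 24).

(⇒) Suppose t ≡ 9 (mod 24); write t = 24j + 9. Since 8 ∣ 24, reducing mod 8 gives t ≡ 9 ≡ 1 (mod 8); since 6 ∣ 24, reducing mod 6 gives t ≡ 9 ≡ 3 (mod 6).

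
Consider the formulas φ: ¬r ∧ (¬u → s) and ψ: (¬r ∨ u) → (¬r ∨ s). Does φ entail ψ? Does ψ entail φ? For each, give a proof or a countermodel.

[⇒] Assume the antecedent. If r is true, the antecedent cannot hold. If r is false, (¬r ∨ u) → (¬r ∨ s) reduces to true regardless of the other variables. Either way (¬r ∨ u) → (¬r ∨ s) holds.

[⇐] This fails. Under r = F, s = F, u = F, the left side is false but the right side is true.

Only the forward implication holds.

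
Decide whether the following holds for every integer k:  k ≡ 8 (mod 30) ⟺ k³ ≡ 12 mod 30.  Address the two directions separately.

Neither implication holds.

Forward direction. This fails: take k = 8. Then 8 ≡ 8 (mod 30), but 8³ = 512 ≡ 2 (mod 30), not 12.

Converse. This fails: take k = 18. Then 18³ = 5832 ≡ 12 (mod 30), yet 18 ≡ 18 (mod 30), not 8.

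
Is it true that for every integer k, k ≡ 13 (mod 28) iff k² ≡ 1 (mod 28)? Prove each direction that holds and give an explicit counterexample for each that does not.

(⟸) This fails: take k = 1. Then 1² = 1 ≡ 1 (mod 28), yet 1 ≡ 1 (mod 28), not 13.

(⟹) Suppose k ≡ 13 (mod 28). Write k = 28j + 13. Then (28j + 13)² = 784j² + 728j + 169 = 28(28j² + 26j + 6) + 1, so k² ≡ 1 (mod 28).

Only the forward implication holds.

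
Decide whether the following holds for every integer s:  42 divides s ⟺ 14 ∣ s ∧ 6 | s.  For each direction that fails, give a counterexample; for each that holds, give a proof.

Equivalent; both directions hold.

Forward direction. If 42 ∣ s, write s = 42q. Since 42 = 3·14, s = 14·(3q), so 14 ∣ s; and since 42 = 7·6, s = 6·(7q), so 6 ∣ s.

Converse. Suppose 14 ∣ s and 6 ∣ s. Any common multiple of 14 and 6 is a multiple of their lcm; here lcm(14, 6) = 14·6/gcd(14, 6) = 84/2 = 42, so 42 ∣ s.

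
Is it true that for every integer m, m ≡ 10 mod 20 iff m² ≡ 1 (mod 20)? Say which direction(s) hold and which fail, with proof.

Forward direction. This fails: take m = 10. Then 10 ≡ 10 (mod 20), but 10² = 100 ≡ 0 (mod 20), not 1.

Converse. This fails: take m = 1. Then 1² = 1 ≡ 1 (mod 20), yet 1 ≡ 1 (mod 20), not 10.

(⇒) fails and (⇐) fails.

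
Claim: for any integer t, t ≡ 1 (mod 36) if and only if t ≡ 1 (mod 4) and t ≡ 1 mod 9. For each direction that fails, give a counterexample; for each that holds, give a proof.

Forward direction. Suppose t ≡ 1 (mod 36); write t = 36j + 1. Since 4 ∣ 36, reducing mod 4 gives t ≡ 1 (mod 4); since 9 ∣ 36, reducing mod 9 gives t ≡ 1 (mod 9).

Converse. If t ≡ 1 (mod 4) and t ≡ 1 (mod 9), then by the Chinese remainder theorem t ≡ 1 (mod 36). This is exactly t ≡ 1 (mod 36).

Equivalent; both directions hold.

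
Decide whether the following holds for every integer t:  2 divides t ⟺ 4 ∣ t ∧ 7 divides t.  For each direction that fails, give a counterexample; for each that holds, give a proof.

(⇒) fails; (⇐) holds.

(⇒) This fails: take t = 2. Certainly 2 ∣ 2, but 4 ∤ 2.

(⇐) Suppose 4 ∣ t and 7 ∣ t. Any common multiple of 4 and 7 is a multiple of their lcm; here gcd(4, 7) = 1, so lcm(4, 7) = 4·7 = 28, so 28 ∣ t. Since 2 ∣ 28, it follows that 2 ∣ t.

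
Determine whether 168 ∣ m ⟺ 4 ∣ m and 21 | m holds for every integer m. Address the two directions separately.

Only the forward direction holds.

Forward direction. If 168 ∣ m, write m = 168q. Since 168 = 42·4, m = 4·(42q), so 4 ∣ m; and since 168 = 8·21, m = 21·(8q), so 21 ∣ m.

Converse. This fails: take m = 84. Both 4 ∣ 84 and 21 ∣ 84, yet 84 is not a multiple of 168 (since 84 = 0·168 + 84), so 168 ∤ 84.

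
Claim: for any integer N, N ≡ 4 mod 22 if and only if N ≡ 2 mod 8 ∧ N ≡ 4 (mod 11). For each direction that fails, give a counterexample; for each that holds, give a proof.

(⇒) This fails: N = 48 gives 48 ≡ 4 (mod 22) but 48 ≡ 0 (mod 8), so the conjunction on the right does not hold.

(⇐) Conversely, if N ≡ 2 (mod 8) and N ≡ 4 (mod 11), then by the Chinese remainder theorem N ≡ 26 (mod 88). Since 26 ≡ 4 (mod 22) and 22 ∣ 88, we get N ≡ 4 (mod 22).

The forward direction fails; the converse holds.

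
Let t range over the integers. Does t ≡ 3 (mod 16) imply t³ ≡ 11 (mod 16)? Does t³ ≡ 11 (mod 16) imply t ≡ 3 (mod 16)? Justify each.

Both directions hold.

Converse. Suppose t³ ≡ 11 (mod 16). The only residue r in {0, …, 15} with r³ ≡ 11 (mod 16) is r = 3, so t ≡ 3 (mod 16).

Forward direction. Suppose t ≡ 3 (mod 16). Write t = 16j + 3. Then (16j + 3)³ = 4096j³ + 2304j² + 432j + 27 = 16(256j³ + 144j² + 27j + 1) + 11, so t³ ≡ 11 (mod 16).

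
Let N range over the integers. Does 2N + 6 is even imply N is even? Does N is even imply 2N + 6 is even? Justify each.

Forward direction. This fails: take N = 3. Then 2N + 6 = 12, which is even, yet N = 3 is odd, not even.

Converse. Suppose N is even. Since 2 is even, 2N is even for every N, so 2N + 6 has the same parity as 6, which is even. Hence 2N + 6 is even.

Only the reverse direction holds.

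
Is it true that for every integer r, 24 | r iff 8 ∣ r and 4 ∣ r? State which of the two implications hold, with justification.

(→) If 24 ∣ r, write r = 24q. Since 24 = 3·8, r = 8·(3q), so 8 ∣ r; and since 24 = 6·4, r = 4·(6q), so 4 ∣ r.

(←) This fails: take r = 8. Both 8 ∣ 8 and 4 ∣ 8, yet 8 is not a multiple of 24 (since 8 = 0·24 + 8), so 24 ∤ 8.

Only the forward implication holds.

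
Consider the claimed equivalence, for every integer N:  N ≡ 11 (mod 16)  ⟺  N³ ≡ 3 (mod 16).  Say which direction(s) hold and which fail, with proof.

(←) Suppose N³ ≡ 3 (mod 16). The only residue r in {0, …, 15} with r³ ≡ 3 (mod 16) is r = 11, so N ≡ 11 (mod 16).

(→) Suppose N ≡ 11 (mod 16). Write N = 16j + 11. Then (16j + 11)³ = 4096j³ + 8448j² + 5808j + 1331 = 16(256j³ + 528j² + 363j + 83) + 3, so N³ ≡ 3 (mod 16).

Both directions hold; the statement is true.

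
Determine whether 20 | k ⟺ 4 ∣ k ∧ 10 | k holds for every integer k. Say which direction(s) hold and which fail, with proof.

Equivalent; both directions hold.

[⇐] Suppose 4 ∣ k and 10 ∣ k. Any common multiple of 4 and 10 is a multiple of their lcm; here lcm(4, 10) = 4·10/gcd(4, 10) = 40/2 = 20, so 20 ∣ k.

[⇒] If 20 ∣ k, write k = 20q. Since 20 = 5·4, k = 4·(5q), so 4 ∣ k; and since 20 = 2·10, k = 10·(2q), so 10 ∣ k.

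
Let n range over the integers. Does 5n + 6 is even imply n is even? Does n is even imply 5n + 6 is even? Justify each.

(⟹) Suppose 5n + 6 is even. Since 5 is odd, 5n and n have the same parity, so 5n + 6 ≡ n + 6 (mod 2). As 6 is even, 5n + 6 is even exactly when n is even. Thus n is even.

(⟸) Conversely, suppose n is even; write n = 2j. Then 5n + 6 = 5·(2j) + 6 = 2·5j + 6, which is even.

Both directions hold.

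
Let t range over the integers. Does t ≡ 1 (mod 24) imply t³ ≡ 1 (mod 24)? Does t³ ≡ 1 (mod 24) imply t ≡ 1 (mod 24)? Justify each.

(⟹) Suppose t ≡ 1 (mod 24). Write t = 24j + 1. Then (24j + 1)³ = 13824j³ + 1728j² + 72j + 1 = 24(576j³ + 72j² + 3j) + 1, so t³ ≡ 1 (mod 24).

(⟸) Conversely, suppose t³ ≡ 1 (mod 24). The only residue r in {0, …, 23} with r³ ≡ 1 (mod 24) is r = 1, so t ≡ 1 (mod 24).

Both directions hold.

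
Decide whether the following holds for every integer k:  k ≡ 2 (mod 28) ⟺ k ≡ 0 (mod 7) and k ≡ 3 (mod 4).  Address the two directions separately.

Both directions fail.

(⟹) This fails: k = 2 gives 2 ≡ 2 (mod 28) but 2 ≡ 2 (mod 7), so the conjunction on the right does not hold.

(⟸) This fails: k = 7 satisfies both congruences on the right (7 ≡ 0 mod 7 and 7 ≡ 3 mod 4) yet 7 ≡ 7 (mod 28), not 2.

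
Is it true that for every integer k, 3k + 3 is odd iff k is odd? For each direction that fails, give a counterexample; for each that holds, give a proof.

(⟹) This fails: k = 0 gives 3k + 3 = 3, which is odd, but 0 is even, not odd.

(⟸) This also fails: k = 1 is odd, but 3k + 3 = 6 is even, not odd.

(⇒) fails and (⇐) fails.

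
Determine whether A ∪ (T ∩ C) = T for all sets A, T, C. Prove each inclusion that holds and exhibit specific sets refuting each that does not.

(⟹) This inclusion fails. Take A = {1}, T = ∅, C = ∅; then 1 ∈ A ∪ (T ∩ C) but 1 ∉ T.

(⟸) This inclusion fails. Take A = ∅, T = {1}, C = ∅; then 1 ∈ T but 1 ∉ A ∪ (T ∩ C).

Neither inclusion holds.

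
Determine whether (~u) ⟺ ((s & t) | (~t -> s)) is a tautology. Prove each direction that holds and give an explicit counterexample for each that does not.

(⇒) This fails. Under u = F, s = F, t = F, the left side is true but the right side is false.

(⇐) This fails. Under u = T, s = T, t = F, the left side is false but the right side is true.

(⇒) fails and (⇐) fails.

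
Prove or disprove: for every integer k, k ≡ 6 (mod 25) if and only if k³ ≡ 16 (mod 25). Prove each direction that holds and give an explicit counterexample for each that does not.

Both implications hold.

(←) Suppose k³ ≡ 16 (mod 25). The only residue r in {0, …, 24} with r³ ≡ 16 (mod 25) is r = 6, so k ≡ 6 (mod 25).

(→) Suppose k ≡ 6 (mod 25). Write k = 25j + 6. Then (25j + 6)³ = 15625j³ + 11250j² + 2700j + 216 = 25(625j³ + 450j² + 108j + 8) + 16, so k³ ≡ 16 (mod 25).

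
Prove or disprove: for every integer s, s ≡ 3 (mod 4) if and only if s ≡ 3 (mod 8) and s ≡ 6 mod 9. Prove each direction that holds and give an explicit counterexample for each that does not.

(⇒) This fails: s = 3 gives 3 ≡ 3 (mod 4) but 3 ≡ 3 (mod 9), so the conjunction on the right does not hold.

(⇐) Conversely, if s ≡ 3 (mod 8) and s ≡ 6 (mod 9), then by the Chinese remainder theorem s ≡ 51 (mod 72). Since 51 ≡ 3 (mod 4) and 4 ∣ 72, we get s ≡ 3 (mod 4).

The forward direction fails; the converse holds.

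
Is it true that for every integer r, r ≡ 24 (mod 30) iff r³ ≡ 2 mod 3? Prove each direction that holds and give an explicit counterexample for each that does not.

Neither direction holds.

(⇒) This fails: take r = 24. Then 24 ≡ 24 (mod 30), but 24³ = 13824 ≡ 0 (mod 3), not 2.

(⇐) This fails: take r = 2. Then 2³ = 8 ≡ 2 (mod 3), yet 2 ≡ 2 (mod 30), not 24.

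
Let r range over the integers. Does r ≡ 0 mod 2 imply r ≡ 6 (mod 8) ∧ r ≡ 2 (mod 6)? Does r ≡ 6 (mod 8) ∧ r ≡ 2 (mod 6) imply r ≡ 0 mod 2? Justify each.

[⇒] This fails: r = 0 gives 0 ≡ 0 (mod 2) but 0 ≡ 0 (mod 8), so the conjunction on the right does not hold.

[⇐] Conversely, if r ≡ 6 (mod 8) and r ≡ 2 (mod 6), then by the Chinese remainder theorem r ≡ 14 (mod 24). Since 14 ≡ 0 (mod 2) and 2 ∣ 24, we get r ≡ 0 (mod 2).

(⇒) fails; (⇐) holds.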